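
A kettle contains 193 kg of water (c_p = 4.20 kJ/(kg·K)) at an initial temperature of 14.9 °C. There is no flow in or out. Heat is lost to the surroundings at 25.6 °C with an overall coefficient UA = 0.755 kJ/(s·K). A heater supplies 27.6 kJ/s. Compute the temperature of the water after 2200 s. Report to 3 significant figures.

M c_p dT/dt = −UA(T − T_amb) + Q̇.
dT/dt = (T_ss − T)/τ with T_ss = T_amb + Q̇/UA = 25.6 + 27.6/0.755 = 62.156 °C, τ = M c_p/UA = 193·4.20/0.755 = 1073.6 s.
T approaches T_ss exponentially: T(t) = T_ss + (T₀ − T_ss) e^(−t/τ).
T(2200) = 62.156 + (-47.256)·0.12885 = 56.067 °C.

56.1 °C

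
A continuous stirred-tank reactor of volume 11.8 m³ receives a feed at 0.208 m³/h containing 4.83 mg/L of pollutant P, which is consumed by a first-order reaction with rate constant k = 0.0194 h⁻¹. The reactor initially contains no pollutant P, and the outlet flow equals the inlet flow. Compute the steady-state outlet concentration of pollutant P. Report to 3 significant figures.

2.30 mg/L

Species balance: V dC/dt = Q C_in − Q C − k V C.
Steady state (dC/dt = 0): C_ss = Q C_in/(Q + kV) = C_in/(1 + kV/Q).
C_ss = 0.208·4.83/(0.208 + 0.0194·11.8) = 1.0046/0.43692 = 2.2994 mg/L.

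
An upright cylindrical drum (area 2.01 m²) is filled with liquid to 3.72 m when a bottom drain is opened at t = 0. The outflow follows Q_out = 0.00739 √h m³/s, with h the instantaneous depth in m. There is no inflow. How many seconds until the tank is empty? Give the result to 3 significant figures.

1050 s

With no inflow, A dh/dt = −0.00739 √h.
∫ h^(−1/2) dh = −(0.00739/A) ∫ dt, giving 2√h = 2√h₀ − (0.00739/A) t.
Tank is empty when √h = 0: t_empty = 2A√h₀/0.00739.
t_empty = 2·2.01·√3.72/0.00739 = 4.0200·1.9287/0.00739 = 1049.2 s.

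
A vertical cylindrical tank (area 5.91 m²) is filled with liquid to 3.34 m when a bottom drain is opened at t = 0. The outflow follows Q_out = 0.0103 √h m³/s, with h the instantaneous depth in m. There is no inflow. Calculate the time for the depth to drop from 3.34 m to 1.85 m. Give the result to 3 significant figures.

A dh/dt = −Q_out = −0.0103 √h.
This is separable: 2 d(√h)/dt = −0.0103/A, so √h = √h₀ − (0.0103/(2A)) t.
t = 2A(√h₀ − √h)/0.0103 = 2·5.91·(√3.34 − √1.85)/0.0103
  = 11.820 × (1.8276 − 1.3601) / 0.0103 = 536.40 s.

536 s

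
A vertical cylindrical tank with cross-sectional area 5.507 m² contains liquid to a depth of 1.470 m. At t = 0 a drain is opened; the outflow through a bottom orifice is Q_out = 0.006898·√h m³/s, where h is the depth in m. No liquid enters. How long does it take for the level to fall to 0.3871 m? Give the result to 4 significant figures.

942.5 s

Unsteady balance on liquid volume: A dh/dt = −0.006898 √h.
This is separable: 2 d(√h)/dt = −0.006898/A, so √h = √h₀ − (0.006898/(2A)) t.
t = 2A(√h₀ − √h)/0.006898 = 2·5.507·(√1.470 − √0.3871)/0.006898
  = 11.0140 × (1.21244 − 0.622174) / 0.006898 = 942.468 s.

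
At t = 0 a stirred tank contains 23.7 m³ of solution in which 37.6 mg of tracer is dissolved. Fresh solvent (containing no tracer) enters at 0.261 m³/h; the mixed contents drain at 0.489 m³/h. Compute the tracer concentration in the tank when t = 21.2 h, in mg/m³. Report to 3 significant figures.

1.22 mg/m³

Let m(t) be the amount of tracer. Volume: V(t) = V₀ + (Q_in − Q_out) t = 23.7 − 0.22800 t; V(21.2) = 18.866 m³.
Species balance (pure solvent in): dm/dt = −Q_out · m/V(t).
dm/m = −Q_out dt/(V₀ − 0.22800 t); integrating gives ln(m/m₀) = −(Q_out/(Q_in−Q_out)) ln(V/V₀).
m = m₀ (V₀/V)^(Q_out/(Q_in−Q_out)) = 37.6 × (23.7/18.866)^(-2.1447) = 23.053 mg.
C = m/V = 23.053/18.866 = 1.2219 mg/m³.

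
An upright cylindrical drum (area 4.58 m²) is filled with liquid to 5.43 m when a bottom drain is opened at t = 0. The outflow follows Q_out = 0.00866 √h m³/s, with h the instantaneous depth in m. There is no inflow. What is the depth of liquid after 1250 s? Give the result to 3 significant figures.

1.32 m

A dh/dt = −Q_out = −0.00866 √h.
∫ h^(−1/2) dh = −(0.00866/A) ∫ dt, giving 2√h = 2√h₀ − (0.00866/A) t.
√h = √5.43 − 0.00866·1250/(2·4.58) = 2.3302 − 1.1818 = 1.1485.
h = 1.1485² = 1.3190 m.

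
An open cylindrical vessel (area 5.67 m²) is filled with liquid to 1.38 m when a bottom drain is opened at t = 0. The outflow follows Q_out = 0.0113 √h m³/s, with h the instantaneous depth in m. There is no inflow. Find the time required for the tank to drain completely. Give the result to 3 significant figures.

1180 s

A dh/dt = −Q_out = −0.0113 √h.
Separate and integrate: 2(√h − √h₀) = −(0.0113/A) t.
Tank is empty when √h = 0: t_empty = 2A√h₀/0.0113.
t_empty = 2·5.67·√1.38/0.0113 = 11.340·1.1747/0.0113 = 1178.9 s.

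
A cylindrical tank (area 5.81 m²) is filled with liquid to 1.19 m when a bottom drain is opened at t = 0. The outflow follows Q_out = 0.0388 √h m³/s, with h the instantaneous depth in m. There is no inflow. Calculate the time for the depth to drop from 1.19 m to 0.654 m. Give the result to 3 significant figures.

84.5 s

A dh/dt = −Q_out = −0.0388 √h.
∫ h^(−1/2) dh = −(0.0388/A) ∫ dt, giving 2√h = 2√h₀ − (0.0388/A) t.
t = 2A(√h₀ − √h)/0.0388 = 2·5.81·(√1.19 − √0.654)/0.0388
  = 11.620 × (1.0909 − 0.80870) / 0.0388 = 84.505 s.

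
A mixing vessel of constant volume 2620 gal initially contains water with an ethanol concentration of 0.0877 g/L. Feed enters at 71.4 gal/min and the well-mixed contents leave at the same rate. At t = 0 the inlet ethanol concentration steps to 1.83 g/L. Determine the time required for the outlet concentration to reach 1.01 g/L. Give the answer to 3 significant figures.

Unsteady species balance (constant V, well mixed): V dC/dt = Q(C_in − C), so τ = V/Q = 36.695 min.
C(t) = C_in + (C₀ − C_in) e^(−t/τ). Set C = 1.01 and solve for t:
e^(−t/τ) = (C − C_in)/(C₀ − C_in) = (1.01 − 1.83)/(0.0877 − 1.83) = 0.47064
t = −τ ln(…) = 36.695 × 0.75366 = 27.655 min.

27.7 min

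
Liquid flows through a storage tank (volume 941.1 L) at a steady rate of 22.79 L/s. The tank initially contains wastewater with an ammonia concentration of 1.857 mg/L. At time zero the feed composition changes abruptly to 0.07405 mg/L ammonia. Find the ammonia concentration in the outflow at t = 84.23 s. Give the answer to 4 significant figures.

0.3059 mg/L

Transient balance on the dissolved component: V dC/dt = Q(C_in − C).
Time constant τ = V/Q = 941.1/22.79 = 41.2944 s.
C approaches C_in exponentially: C(t) = C_in + (C₀ − C_in) e^(−t/τ).
C(84.23) = 0.07405 + (1.857 − 0.07405)·e^(−84.23/41.2944) = 0.07405 + (1.78295)·0.130062 = 0.305944 mg/L.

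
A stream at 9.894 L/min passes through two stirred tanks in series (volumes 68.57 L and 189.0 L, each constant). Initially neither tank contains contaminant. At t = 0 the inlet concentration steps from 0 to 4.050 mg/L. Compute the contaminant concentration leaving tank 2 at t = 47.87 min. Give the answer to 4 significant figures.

3.534 mg/L

Species balance on tank i: dCᵢ/dt = (Cᵢ₋₁ − Cᵢ)/τᵢ with τᵢ = Vᵢ/Q.
τ₁ = 68.57/9.894 = 6.93046 min; τ₂ = 189.0/9.894 = 19.1025 min.
Tank 1: C₁ = C_in(1 − e^(−t/τ₁)). Tank 2 (τ₁ ≠ τ₂): C₂ = C_in[1 − (τ₁ e^(−t/τ₁) − τ₂ e^(−t/τ₂))/(τ₁ − τ₂)].
At t = 47.87: e^(−t/τ₁) = 0.00100057, e^(−t/τ₂) = 0.0815975.
C₂ = 4.050·[1 − (6.93046·0.00100057 − 19.1025·0.0815975)/(-12.1720)] = 4.050·0.872512 = 3.53368 mg/L.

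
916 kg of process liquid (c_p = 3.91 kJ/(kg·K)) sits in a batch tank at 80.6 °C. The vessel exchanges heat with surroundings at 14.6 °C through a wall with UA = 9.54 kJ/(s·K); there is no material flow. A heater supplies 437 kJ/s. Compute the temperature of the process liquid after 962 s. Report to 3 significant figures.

First-law balance (no shaft work): M c_p dT/dt = −UA(T − T_amb) + Q̇.
dT/dt = (T_ss − T)/τ with T_ss = T_amb + Q̇/UA = 14.6 + 437/9.54 = 60.407 °C, τ = M c_p/UA = 916·3.91/9.54 = 375.43 s.
Solution: T(t) = T_ss + (T₀ − T_ss) e^(−t/τ).
T(962) = 60.407 + (20.193)·0.077117 = 61.964 °C.

62.0 °C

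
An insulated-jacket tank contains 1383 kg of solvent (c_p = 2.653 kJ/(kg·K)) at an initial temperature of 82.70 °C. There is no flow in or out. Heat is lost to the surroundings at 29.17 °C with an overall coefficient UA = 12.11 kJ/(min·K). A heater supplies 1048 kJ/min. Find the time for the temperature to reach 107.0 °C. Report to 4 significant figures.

403.7 min

Energy balance: M c_p dT/dt = −UA(T − T_amb) + Q̇.
τ = M c_p/UA = 302.981 min; T_ss = T_amb + Q̇/UA = 29.17 + 1048/12.11 = 115.710 °C.
T(t) = T_ss + (T₀ − T_ss)e^(−t/τ); set T = 107.0:
t = −τ ln[(T − T_ss)/(T₀ − T_ss)] = −302.981 · ln(0.263861) = 403.672 min.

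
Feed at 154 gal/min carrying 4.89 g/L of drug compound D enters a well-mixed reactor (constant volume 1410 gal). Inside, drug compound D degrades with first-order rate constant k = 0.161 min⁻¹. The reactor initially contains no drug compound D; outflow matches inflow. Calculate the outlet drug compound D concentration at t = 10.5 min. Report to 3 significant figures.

Species balance: V dC/dt = Q C_in − Q C − k V C.
dC/dt = (Q/V) C_in − (Q/V + k) C; effective rate a = Q/V + k = 0.10922 + 0.161 = 0.27022 min⁻¹.
C_ss = Q C_in/(Q + kV) = 1.9765 g/L; C(t) = C_ss + (C₀ − C_ss) e^(−a t).
C(10.5) = 1.9765 + (-1.9765)·e^(−0.27022·10.5) = 1.9765 + (-1.9765)·0.058583 = 1.8607 g/L.

1.86 g/L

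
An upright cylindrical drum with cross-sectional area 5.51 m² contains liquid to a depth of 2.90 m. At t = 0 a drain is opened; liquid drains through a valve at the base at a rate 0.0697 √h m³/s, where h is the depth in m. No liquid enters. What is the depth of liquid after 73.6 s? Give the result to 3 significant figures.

1.53 m

Mass balance (ρ constant): A dh/dt = −0.0697 √h.
∫ h^(−1/2) dh = −(0.0697/A) ∫ dt, giving 2√h = 2√h₀ − (0.0697/A) t.
√h = √2.90 − 0.0697·73.6/(2·5.51) = 1.7029 − 0.46551 = 1.2374.
h = 1.2374² = 1.5312 m.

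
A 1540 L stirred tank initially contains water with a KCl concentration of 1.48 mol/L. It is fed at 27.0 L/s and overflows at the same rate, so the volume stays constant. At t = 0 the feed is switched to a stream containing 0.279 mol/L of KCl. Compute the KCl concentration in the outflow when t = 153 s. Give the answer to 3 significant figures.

Accumulation = in − out for the solute gives V dC/dt = Q(C_in − C).
Time constant τ = V/Q = 1540/27.0 = 57.037 s.
Integrating: C(t) = C_in + (C₀ − C_in) e^(−t/τ).
C(153) = 0.279 + (1.48 − 0.279)·e^(−153/57.037) = 0.279 + (1.2010)·0.068394 = 0.36114 mol/L.

0.361 mol/L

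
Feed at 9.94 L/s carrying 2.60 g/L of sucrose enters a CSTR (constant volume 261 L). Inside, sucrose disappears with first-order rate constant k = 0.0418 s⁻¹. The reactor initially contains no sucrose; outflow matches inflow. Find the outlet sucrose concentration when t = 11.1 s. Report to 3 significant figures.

0.729 g/L

Accumulation = in − out − consumed: V dC/dt = Q C_in − Q C − k V C.
dC/dt = (Q/V) C_in − (Q/V + k) C; effective rate a = Q/V + k = 0.038084 + 0.0418 = 0.079884 s⁻¹.
C_ss = Q C_in/(Q + kV) = 1.2395 g/L; C(t) = C_ss + (C₀ − C_ss) e^(−a t).
C(11.1) = 1.2395 + (-1.2395)·e^(−0.079884·11.1) = 1.2395 + (-1.2395)·0.41201 = 0.72884 g/L.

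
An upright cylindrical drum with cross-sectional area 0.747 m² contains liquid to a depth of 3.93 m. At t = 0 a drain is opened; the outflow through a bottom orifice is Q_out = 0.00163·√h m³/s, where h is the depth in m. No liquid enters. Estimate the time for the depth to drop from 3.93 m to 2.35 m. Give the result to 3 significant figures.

412 s

With no inflow, A dh/dt = −0.00163 √h.
This is separable: 2 d(√h)/dt = −0.00163/A, so √h = √h₀ − (0.00163/(2A)) t.
t = 2A(√h₀ − √h)/0.00163 = 2·0.747·(√3.93 − √2.35)/0.00163
  = 1.4940 × (1.9824 − 1.5330) / 0.00163 = 411.95 s.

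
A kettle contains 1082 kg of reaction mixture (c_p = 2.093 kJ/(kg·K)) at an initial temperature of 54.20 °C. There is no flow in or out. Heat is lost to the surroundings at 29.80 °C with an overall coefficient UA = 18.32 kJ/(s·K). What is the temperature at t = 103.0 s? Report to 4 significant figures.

40.41 °C

Lumped-capacitance energy balance: M c_p dT/dt = UA(T_amb − T).
dT/dt = (T_ss − T)/τ with T_ss = T_amb = 29.8000 °C, τ = M c_p/UA = 1082·2.093/18.32 = 123.615 s.
Solution: T(t) = T_ss + (T₀ − T_ss) e^(−t/τ).
T(103.0) = 29.8000 + (24.4000)·0.434642 = 40.4053 °C.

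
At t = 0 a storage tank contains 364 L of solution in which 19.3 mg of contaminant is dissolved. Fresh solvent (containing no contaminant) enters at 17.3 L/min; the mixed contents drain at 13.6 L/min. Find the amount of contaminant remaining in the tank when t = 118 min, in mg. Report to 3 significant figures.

1.06 mg

Total volume: dV/dt = Q_in − Q_out = 3.7000 L/min, so V(t) = 364 + 3.7000 t and V(118) = 800.60 L.
Solute balance: dm/dt = 0 − Q_out C = −Q_out m/V(t).
Separate: dm/m = −Q_out dt/V(t) ⇒ ln(m/m₀) = −(Q_out/(Q_in−Q_out)) ln(V/V₀).
m = m₀ (V₀/V)^(Q_out/(Q_in−Q_out)) = 19.3 × (364/800.60)^(3.6757) = 1.0649 mg.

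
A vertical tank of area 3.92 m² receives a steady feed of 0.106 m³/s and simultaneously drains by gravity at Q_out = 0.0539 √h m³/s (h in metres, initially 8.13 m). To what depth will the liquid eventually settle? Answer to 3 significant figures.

3.87 m

Volume balance on the tank: A dh/dt = Q_in − 0.0539 √h. At steady state dh/dt = 0:
Q_in = 0.0539 √h_ss ⇒ √h_ss = 0.106/0.0539 = 1.9666.
h_ss = 1.9666² = 3.8675 m. (Since h₀ = 8.13 m > h_ss, the level will fall toward this value.)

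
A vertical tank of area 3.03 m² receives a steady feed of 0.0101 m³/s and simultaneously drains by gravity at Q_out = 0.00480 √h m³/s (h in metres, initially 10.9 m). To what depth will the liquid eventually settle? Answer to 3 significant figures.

A dh/dt = Q_in − 0.00480 √h. Steady state requires inflow = outflow:
Q_in = 0.00480 √h_ss ⇒ √h_ss = 0.0101/0.00480 = 2.1042.
h_ss = 2.1042² = 4.4275 m. (Since h₀ = 10.9 m > h_ss, the level will fall toward this value.)

4.43 m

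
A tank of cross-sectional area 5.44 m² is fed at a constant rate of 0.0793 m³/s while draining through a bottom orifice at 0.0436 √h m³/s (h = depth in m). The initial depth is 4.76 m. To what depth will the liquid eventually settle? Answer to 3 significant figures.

3.31 m

Volume balance on the tank: A dh/dt = Q_in − 0.0436 √h. At steady state dh/dt = 0:
Q_in = 0.0436 √h_ss ⇒ √h_ss = 0.0793/0.0436 = 1.8188.
h_ss = 1.8188² = 3.3081 m. (Since h₀ = 4.76 m > h_ss, the level will fall toward this value.)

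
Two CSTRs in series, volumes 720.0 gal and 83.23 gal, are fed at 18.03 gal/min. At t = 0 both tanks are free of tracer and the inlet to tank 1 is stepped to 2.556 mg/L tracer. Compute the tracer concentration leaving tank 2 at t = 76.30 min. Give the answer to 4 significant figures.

Species balance on tank i: dCᵢ/dt = (Cᵢ₋₁ − Cᵢ)/τᵢ with τᵢ = Vᵢ/Q.
τ₁ = 720.0/18.03 = 39.9334 min; τ₂ = 83.23/18.03 = 4.61620 min.
Solving the cascade with C₁(0)=C₂(0)=0 gives C₂(t) = C_in[1 − (τ₁ e^(−t/τ₁) − τ₂ e^(−t/τ₂))/(τ₁ − τ₂)].
At t = 76.30: e^(−t/τ₁) = 0.147980, e^(−t/τ₂) = 6.63207e-08.
C₂ = 2.556·[1 − (39.9334·0.147980 − 4.61620·6.63207e-08)/(35.3172)] = 2.556·0.832678 = 2.12833 mg/L.

2.128 mg/L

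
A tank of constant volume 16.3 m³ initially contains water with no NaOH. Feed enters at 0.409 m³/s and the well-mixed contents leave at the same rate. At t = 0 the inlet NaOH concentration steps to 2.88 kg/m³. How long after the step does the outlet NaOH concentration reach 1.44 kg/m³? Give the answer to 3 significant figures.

Mass balance on the solute (V constant): V dC/dt = Q(C_in − C), so τ = V/Q = 39.853 s.
C(t) = C_in + (C₀ − C_in) e^(−t/τ). Set C = 1.44 and solve for t:
e^(−t/τ) = (C − C_in)/(C₀ − C_in) = (1.44 − 2.88)/(0 − 2.88) = 0.50000
t = −τ ln(…) = 39.853 × 0.69315 = 27.624 s.

27.6 s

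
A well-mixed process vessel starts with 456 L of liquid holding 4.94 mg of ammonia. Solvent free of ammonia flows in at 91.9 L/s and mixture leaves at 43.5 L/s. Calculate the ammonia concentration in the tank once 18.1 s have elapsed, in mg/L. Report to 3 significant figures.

Let m(t) be the amount of ammonia. Volume: V(t) = V₀ + (Q_in − Q_out) t = 456 + 48.400 t; V(18.1) = 1332.0 L.
Species balance (pure solvent in): dm/dt = −Q_out · m/V(t).
dm/m = −Q_out dt/(V₀ + 48.400 t); integrating gives ln(m/m₀) = −(Q_out/(Q_in−Q_out)) ln(V/V₀).
m = m₀ (V₀/V)^(Q_out/(Q_in−Q_out)) = 4.94 × (456/1332.0)^(0.89876) = 1.8850 mg.
C = m/V = 1.8850/1332.0 = 0.0014151 mg/L.

0.00142 mg/L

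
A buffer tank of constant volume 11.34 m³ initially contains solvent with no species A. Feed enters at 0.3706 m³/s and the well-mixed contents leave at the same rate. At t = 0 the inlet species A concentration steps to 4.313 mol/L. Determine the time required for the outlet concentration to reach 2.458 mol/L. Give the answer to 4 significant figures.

Transient balance on the dissolved component: V dC/dt = Q(C_in − C), so τ = V/Q = 30.5990 s.
C(t) = C_in + (C₀ − C_in) e^(−t/τ). Set C = 2.458 and solve for t:
e^(−t/τ) = (C − C_in)/(C₀ − C_in) = (2.458 − 4.313)/(0 − 4.313) = 0.430095
t = −τ ln(…) = 30.5990 × 0.843749 = 25.8179 s.

25.82 s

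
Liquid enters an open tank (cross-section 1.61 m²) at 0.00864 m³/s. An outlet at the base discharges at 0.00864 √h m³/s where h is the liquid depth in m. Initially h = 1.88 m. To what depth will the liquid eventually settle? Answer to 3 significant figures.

Unsteady balance on liquid volume: A dh/dt = Q_in − 0.00864 √h. At steady state dh/dt = 0:
Q_in = 0.00864 √h_ss ⇒ √h_ss = 0.00864/0.00864 = 1.0000.
h_ss = 1.0000² = 1.0000 m. (Since h₀ = 1.88 m > h_ss, the level will fall toward this value.)

1.00 m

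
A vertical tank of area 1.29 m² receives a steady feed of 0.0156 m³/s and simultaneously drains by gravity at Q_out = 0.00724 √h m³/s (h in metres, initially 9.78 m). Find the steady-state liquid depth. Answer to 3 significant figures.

Level balance: A dh/dt = 0.0156 − 0.00724 √h. Setting dh/dt = 0:
Q_in = 0.00724 √h_ss ⇒ √h_ss = 0.0156/0.00724 = 2.1547.
h_ss = 2.1547² = 4.6427 m. (Since h₀ = 9.78 m > h_ss, the level will fall toward this value.)

4.64 m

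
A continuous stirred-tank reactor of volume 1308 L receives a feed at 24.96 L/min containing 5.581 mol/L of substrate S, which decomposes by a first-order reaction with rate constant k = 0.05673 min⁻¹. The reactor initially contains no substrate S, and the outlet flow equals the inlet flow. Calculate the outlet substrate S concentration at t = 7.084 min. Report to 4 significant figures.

0.5837 mol/L

Accumulation = in − out − consumed: V dC/dt = Q C_in − Q C − k V C.
dC/dt = (Q/V) C_in − (Q/V + k) C; effective rate a = Q/V + k = 0.0190826 + 0.05673 = 0.0758126 min⁻¹.
C_ss = Q C_in/(Q + kV) = 1.40478 mol/L; C(t) = C_ss + (C₀ − C_ss) e^(−a t).
C(7.084) = 1.40478 + (-1.40478)·e^(−0.0758126·7.084) = 1.40478 + (-1.40478)·0.584466 = 0.583733 mol/L.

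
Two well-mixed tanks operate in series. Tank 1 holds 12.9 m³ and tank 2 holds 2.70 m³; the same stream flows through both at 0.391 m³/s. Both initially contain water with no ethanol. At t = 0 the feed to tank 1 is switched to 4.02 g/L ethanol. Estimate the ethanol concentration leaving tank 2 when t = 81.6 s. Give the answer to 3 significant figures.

3.59 g/L

Species balance on tank i: dCᵢ/dt = (Cᵢ₋₁ − Cᵢ)/τᵢ with τᵢ = Vᵢ/Q.
τ₁ = 12.9/0.391 = 32.992 s; τ₂ = 2.70/0.391 = 6.9054 s.
Solving the cascade with C₁(0)=C₂(0)=0 gives C₂(t) = C_in[1 − (τ₁ e^(−t/τ₁) − τ₂ e^(−t/τ₂))/(τ₁ − τ₂)].
At t = 81.6: e^(−t/τ₁) = 0.084306, e^(−t/τ₂) = 7.3789e-06.
C₂ = 4.02·[1 − (32.992·0.084306 − 6.9054·7.3789e-06)/(26.087)] = 4.02·0.89338 = 3.5914 g/L.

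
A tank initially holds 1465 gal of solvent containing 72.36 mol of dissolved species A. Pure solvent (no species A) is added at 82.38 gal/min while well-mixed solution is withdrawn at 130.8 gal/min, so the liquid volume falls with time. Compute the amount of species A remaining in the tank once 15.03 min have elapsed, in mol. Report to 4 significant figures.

Total volume: dV/dt = Q_in − Q_out = -48.4200 gal/min, so V(t) = 1465 − 48.4200 t and V(15.03) = 737.247 gal.
Solute balance: dm/dt = 0 − Q_out C = −Q_out m/V(t).
dm/m = −Q_out dt/(V₀ − 48.4200 t); integrating gives ln(m/m₀) = −(Q_out/(Q_in−Q_out)) ln(V/V₀).
m = m₀ (V₀/V)^(Q_out/(Q_in−Q_out)) = 72.36 × (1465/737.247)^(-2.70136) = 11.3210 mol.

11.32 mol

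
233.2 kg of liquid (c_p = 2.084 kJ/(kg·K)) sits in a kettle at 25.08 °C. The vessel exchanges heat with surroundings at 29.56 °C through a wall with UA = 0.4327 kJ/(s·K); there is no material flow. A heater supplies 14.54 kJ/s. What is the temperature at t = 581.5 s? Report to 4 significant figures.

Energy balance: M c_p dT/dt = −UA(T − T_amb) + Q̇.
dT/dt = (T_ss − T)/τ with T_ss = T_amb + Q̇/UA = 29.56 + 14.54/0.4327 = 63.1630 °C, τ = M c_p/UA = 233.2·2.084/0.4327 = 1123.15 s.
Solution: T(t) = T_ss + (T₀ − T_ss) e^(−t/τ).
T(581.5) = 63.1630 + (-38.0830)·0.595867 = 40.4706 °C.

40.47 °C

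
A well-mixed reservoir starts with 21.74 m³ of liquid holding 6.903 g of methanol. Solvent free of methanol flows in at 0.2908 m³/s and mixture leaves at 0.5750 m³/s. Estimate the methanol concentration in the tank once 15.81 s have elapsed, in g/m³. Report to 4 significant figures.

Total volume: dV/dt = Q_in − Q_out = -0.284200 m³/s, so V(t) = 21.74 − 0.284200 t and V(15.81) = 17.2468 m³.
Solute balance: dm/dt = 0 − Q_out C = −Q_out m/V(t).
Separate: dm/m = −Q_out dt/V(t) ⇒ ln(m/m₀) = −(Q_out/(Q_in−Q_out)) ln(V/V₀).
m = m₀ (V₀/V)^(Q_out/(Q_in−Q_out)) = 6.903 × (21.74/17.2468)^(-2.02322) = 4.32116 g.
C = m/V = 4.32116/17.2468 = 0.250549 g/m³.

0.2505 g/m³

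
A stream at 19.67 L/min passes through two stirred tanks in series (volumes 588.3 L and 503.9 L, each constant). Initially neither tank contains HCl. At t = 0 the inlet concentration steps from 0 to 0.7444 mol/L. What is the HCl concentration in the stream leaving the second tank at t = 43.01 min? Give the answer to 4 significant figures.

Time constants: τᵢ = Vᵢ/Q for each well-mixed tank.
τ₁ = 588.3/19.67 = 29.9085 min; τ₂ = 503.9/19.67 = 25.6177 min.
Tank 1: C₁ = C_in(1 − e^(−t/τ₁)). Tank 2 (τ₁ ≠ τ₂): C₂ = C_in[1 − (τ₁ e^(−t/τ₁) − τ₂ e^(−t/τ₂))/(τ₁ − τ₂)].
At t = 43.01: e^(−t/τ₁) = 0.237389, e^(−t/τ₂) = 0.186576.
C₂ = 0.7444·[1 − (29.9085·0.237389 − 25.6177·0.186576)/(4.29080)] = 0.7444·0.459234 = 0.341853 mol/L.

0.3419 mol/L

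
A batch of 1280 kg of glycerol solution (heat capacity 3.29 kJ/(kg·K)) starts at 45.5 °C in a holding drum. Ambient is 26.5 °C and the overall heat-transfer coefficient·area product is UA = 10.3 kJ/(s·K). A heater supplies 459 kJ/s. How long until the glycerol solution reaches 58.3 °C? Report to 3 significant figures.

284 s

Lumped-capacitance energy balance: M c_p dT/dt = UA(T_amb − T) + Q̇.
τ = M c_p/UA = 408.85 s; T_ss = T_amb + Q̇/UA = 26.5 + 459/10.3 = 71.063 °C.
T(t) = T_ss + (T₀ − T_ss)e^(−t/τ); set T = 58.3:
t = −τ ln[(T − T_ss)/(T₀ − T_ss)] = −408.85 · ln(0.49928) = 283.99 s.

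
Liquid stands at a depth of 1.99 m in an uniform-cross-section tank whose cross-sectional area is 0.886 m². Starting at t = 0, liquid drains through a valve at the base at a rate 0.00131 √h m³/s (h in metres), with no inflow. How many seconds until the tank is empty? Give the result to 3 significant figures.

1910 s

Mass balance (ρ constant): A dh/dt = −0.00131 √h.
Separate and integrate: 2(√h − √h₀) = −(0.00131/A) t.
Set h = 0: 2√h₀ = (0.00131/A) t_empty ⇒ t_empty = 2A√h₀/0.00131.
t_empty = 2·0.886·√1.99/0.00131 = 1.7720·1.4107/0.00131 = 1908.2 s.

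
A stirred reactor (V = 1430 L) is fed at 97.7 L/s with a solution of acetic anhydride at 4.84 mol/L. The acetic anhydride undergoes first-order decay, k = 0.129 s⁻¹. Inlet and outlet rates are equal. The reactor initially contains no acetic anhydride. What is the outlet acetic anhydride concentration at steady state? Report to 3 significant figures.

Species balance: V dC/dt = Q C_in − Q C − k V C.
Steady state (dC/dt = 0): C_ss = Q C_in/(Q + kV) = C_in/(1 + kV/Q).
C_ss = 97.7·4.84/(97.7 + 0.129·1430) = 472.87/282.17 = 1.6758 mol/L.

1.68 mol/L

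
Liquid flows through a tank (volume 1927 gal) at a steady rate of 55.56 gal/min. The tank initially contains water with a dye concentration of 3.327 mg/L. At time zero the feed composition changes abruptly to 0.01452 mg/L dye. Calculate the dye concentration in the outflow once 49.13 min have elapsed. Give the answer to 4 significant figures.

Accumulation = in − out for the solute gives V dC/dt = Q(C_in − C).
Rewrite as dC/dt + C/τ = C_in/τ, τ = V/Q = 34.6832 min.
Solution: C(t) = C_in + (C₀ − C_in) e^(−t/τ).
C(49.13) = 0.01452 + (3.327 − 0.01452)·e^(−49.13/34.6832) = 0.01452 + (3.31248)·0.242553 = 0.817972 mg/L.

0.8180 mg/L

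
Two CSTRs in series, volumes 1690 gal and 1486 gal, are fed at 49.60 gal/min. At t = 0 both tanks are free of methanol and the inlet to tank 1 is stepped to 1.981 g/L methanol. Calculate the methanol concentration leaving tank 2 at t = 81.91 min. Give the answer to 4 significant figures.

Time constants: τᵢ = Vᵢ/Q for each well-mixed tank.
τ₁ = 1690/49.60 = 34.0726 min; τ₂ = 1486/49.60 = 29.9597 min.
Solving the cascade with C₁(0)=C₂(0)=0 gives C₂(t) = C_in[1 − (τ₁ e^(−t/τ₁) − τ₂ e^(−t/τ₂))/(τ₁ − τ₂)].
At t = 81.91: e^(−t/τ₁) = 0.0903571, e^(−t/τ₂) = 0.0649584.
C₂ = 1.981·[1 − (34.0726·0.0903571 − 29.9597·0.0649584)/(4.11290)] = 1.981·0.724631 = 1.43549 g/L.

1.435 g/L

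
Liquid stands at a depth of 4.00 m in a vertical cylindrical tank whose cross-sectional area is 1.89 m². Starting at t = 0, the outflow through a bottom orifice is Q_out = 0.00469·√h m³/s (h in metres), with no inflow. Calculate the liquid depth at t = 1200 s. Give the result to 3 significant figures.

A dh/dt = −Q_out = −0.00469 √h.
This is separable: 2 d(√h)/dt = −0.00469/A, so √h = √h₀ − (0.00469/(2A)) t.
√h = √4.00 − 0.00469·1200/(2·1.89) = 2.0000 − 1.4889 = 0.51111.
h = 0.51111² = 0.26123 m.

0.261 m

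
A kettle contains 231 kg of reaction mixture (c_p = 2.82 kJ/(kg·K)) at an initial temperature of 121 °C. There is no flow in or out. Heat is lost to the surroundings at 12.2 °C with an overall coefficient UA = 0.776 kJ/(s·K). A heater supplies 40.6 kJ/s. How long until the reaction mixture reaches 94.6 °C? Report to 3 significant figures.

Heat balance on the well-mixed liquid: M c_p dT/dt = −UA(T − T_amb) + Q̇.
τ = M c_p/UA = 839.46 s; T_ss = T_amb + Q̇/UA = 12.2 + 40.6/0.776 = 64.520 °C.
T(t) = T_ss + (T₀ − T_ss)e^(−t/τ); set T = 94.6:
t = −τ ln[(T − T_ss)/(T₀ − T_ss)] = −839.46 · ln(0.53258) = 528.88 s.

529 s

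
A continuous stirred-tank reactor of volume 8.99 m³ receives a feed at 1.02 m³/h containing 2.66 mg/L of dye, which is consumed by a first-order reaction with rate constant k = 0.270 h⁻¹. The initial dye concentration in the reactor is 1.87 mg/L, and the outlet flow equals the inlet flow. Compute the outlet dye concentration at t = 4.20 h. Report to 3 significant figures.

Species balance: V dC/dt = Q C_in − Q C − k V C.
This is linear with rate a = Q/V + k = 0.38346 h⁻¹.
C_ss = Q C_in/(Q + kV) = 0.78705 mg/L; C(t) = C_ss + (C₀ − C_ss) e^(−a t).
C(4.20) = 0.78705 + (1.0829)·e^(−0.38346·4.20) = 0.78705 + (1.0829)·0.19978 = 1.0034 mg/L.

1.00 mg/L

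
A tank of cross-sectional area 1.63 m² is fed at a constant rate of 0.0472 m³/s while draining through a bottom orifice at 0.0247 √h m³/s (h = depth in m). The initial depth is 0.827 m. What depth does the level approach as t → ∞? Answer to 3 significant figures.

3.65 m

Level balance: A dh/dt = 0.0472 − 0.0247 √h. Setting dh/dt = 0:
Q_in = 0.0247 √h_ss ⇒ √h_ss = 0.0472/0.0247 = 1.9109.
h_ss = 1.9109² = 3.6517 m. (Since h₀ = 0.827 m < h_ss, the level will rise toward this value.)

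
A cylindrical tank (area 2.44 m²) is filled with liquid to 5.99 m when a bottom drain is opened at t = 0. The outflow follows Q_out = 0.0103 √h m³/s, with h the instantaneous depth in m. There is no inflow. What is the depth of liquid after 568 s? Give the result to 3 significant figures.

1.56 m

With no inflow, A dh/dt = −0.0103 √h.
Separate and integrate: 2(√h − √h₀) = −(0.0103/A) t.
√h = √5.99 − 0.0103·568/(2·2.44) = 2.4474 − 1.1989 = 1.2486.
h = 1.2486² = 1.5590 m.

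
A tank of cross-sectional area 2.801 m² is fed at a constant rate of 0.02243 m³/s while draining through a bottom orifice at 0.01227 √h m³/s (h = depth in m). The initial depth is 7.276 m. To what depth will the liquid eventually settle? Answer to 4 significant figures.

Level balance: A dh/dt = 0.02243 − 0.01227 √h. Setting dh/dt = 0:
Q_in = 0.01227 √h_ss ⇒ √h_ss = 0.02243/0.01227 = 1.82804.
h_ss = 1.82804² = 3.34172 m. (Since h₀ = 7.276 m > h_ss, the level will fall toward this value.)

3.342 m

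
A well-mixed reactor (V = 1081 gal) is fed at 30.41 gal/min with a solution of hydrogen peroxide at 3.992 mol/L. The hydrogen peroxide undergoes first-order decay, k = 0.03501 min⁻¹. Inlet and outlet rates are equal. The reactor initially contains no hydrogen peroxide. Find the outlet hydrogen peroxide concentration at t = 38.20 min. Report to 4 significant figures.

V dC/dt = Q(C_in − C) − k V C.
dC/dt = (Q/V) C_in − (Q/V + k) C; effective rate a = Q/V + k = 0.0281314 + 0.03501 = 0.0631414 min⁻¹.
C_ss = Q C_in/(Q + kV) = 1.77856 mol/L; C(t) = C_ss + (C₀ − C_ss) e^(−a t).
C(38.20) = 1.77856 + (-1.77856)·e^(−0.0631414·38.20) = 1.77856 + (-1.77856)·0.0896358 = 1.61913 mol/L.

1.619 mol/L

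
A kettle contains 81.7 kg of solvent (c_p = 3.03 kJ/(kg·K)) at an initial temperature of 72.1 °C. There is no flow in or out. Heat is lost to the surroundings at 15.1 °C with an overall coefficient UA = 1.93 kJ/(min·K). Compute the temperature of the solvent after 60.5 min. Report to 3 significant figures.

Lumped-capacitance energy balance: M c_p dT/dt = UA(T_amb − T).
dT/dt = (T_ss − T)/τ with T_ss = T_amb = 15.100 °C, τ = M c_p/UA = 81.7·3.03/1.93 = 128.26 min.
T approaches T_ss exponentially: T(t) = T_ss + (T₀ − T_ss) e^(−t/τ).
T(60.5) = 15.100 + (57.000)·0.62395 = 50.665 °C.

50.7 °C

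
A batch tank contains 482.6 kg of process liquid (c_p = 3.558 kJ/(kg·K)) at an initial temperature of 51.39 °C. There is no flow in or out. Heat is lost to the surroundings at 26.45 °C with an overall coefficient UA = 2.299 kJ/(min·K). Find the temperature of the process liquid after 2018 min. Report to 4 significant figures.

Lumped-capacitance energy balance: M c_p dT/dt = UA(T_amb − T).
dT/dt = (T_ss − T)/τ with T_ss = T_amb = 26.4500 °C, τ = M c_p/UA = 482.6·3.558/2.299 = 746.886 min.
T approaches T_ss exponentially: T(t) = T_ss + (T₀ − T_ss) e^(−t/τ).
T(2018) = 26.4500 + (24.9400)·0.0670789 = 28.1229 °C.

28.12 °C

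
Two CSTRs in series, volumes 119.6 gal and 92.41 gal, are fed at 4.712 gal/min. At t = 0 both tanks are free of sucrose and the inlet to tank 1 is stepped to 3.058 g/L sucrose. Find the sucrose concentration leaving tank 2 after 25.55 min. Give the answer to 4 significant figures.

0.9668 g/L

Each tank obeys Vᵢ dCᵢ/dt = Q(Cᵢ₋₁ − Cᵢ), so τᵢ = Vᵢ/Q.
τ₁ = 119.6/4.712 = 25.3820 min; τ₂ = 92.41/4.712 = 19.6116 min.
Tank 1: C₁ = C_in(1 − e^(−t/τ₁)). Tank 2 (τ₁ ≠ τ₂): C₂ = C_in[1 − (τ₁ e^(−t/τ₁) − τ₂ e^(−t/τ₂))/(τ₁ − τ₂)].
At t = 25.55: e^(−t/τ₁) = 0.365453, e^(−t/τ₂) = 0.271770.
C₂ = 3.058·[1 − (25.3820·0.365453 − 19.6116·0.271770)/(5.77037)] = 3.058·0.316151 = 0.966791 g/L.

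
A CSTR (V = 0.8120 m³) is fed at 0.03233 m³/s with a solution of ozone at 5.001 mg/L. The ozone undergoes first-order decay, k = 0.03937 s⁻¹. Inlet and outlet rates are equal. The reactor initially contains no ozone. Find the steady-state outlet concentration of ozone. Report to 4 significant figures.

2.515 mg/L

V dC/dt = Q(C_in − C) − k V C.
Steady state (dC/dt = 0): C_ss = Q C_in/(Q + kV) = C_in/(1 + kV/Q).
C_ss = 0.03233·5.001/(0.03233 + 0.03937·0.8120) = 0.161682/0.0642984 = 2.51456 mg/L.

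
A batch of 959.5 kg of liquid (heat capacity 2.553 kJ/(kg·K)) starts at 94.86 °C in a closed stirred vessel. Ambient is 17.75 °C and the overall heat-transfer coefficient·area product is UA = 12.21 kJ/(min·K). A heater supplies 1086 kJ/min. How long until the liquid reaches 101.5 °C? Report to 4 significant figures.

165.2 min

M c_p dT/dt = −UA(T − T_amb) + Q̇.
τ = M c_p/UA = 200.623 min; T_ss = T_amb + Q̇/UA = 17.75 + 1086/12.21 = 106.693 °C.
T(t) = T_ss + (T₀ − T_ss)e^(−t/τ); set T = 101.5:
t = −τ ln[(T − T_ss)/(T₀ − T_ss)] = −200.623 · ln(0.438881) = 165.218 min.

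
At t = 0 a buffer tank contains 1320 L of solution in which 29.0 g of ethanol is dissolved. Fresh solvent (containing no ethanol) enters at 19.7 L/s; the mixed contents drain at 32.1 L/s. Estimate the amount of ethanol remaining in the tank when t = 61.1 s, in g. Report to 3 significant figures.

3.19 g

Let m(t) be the amount of ethanol. Volume: V(t) = V₀ + (Q_in − Q_out) t = 1320 − 12.400 t; V(61.1) = 562.36 L.
Solute balance: dm/dt = 0 − Q_out C = −Q_out m/V(t).
dm/m = −Q_out dt/(V₀ − 12.400 t); integrating gives ln(m/m₀) = −(Q_out/(Q_in−Q_out)) ln(V/V₀).
m = m₀ (V₀/V)^(Q_out/(Q_in−Q_out)) = 29.0 × (1320/562.36)^(-2.5887) = 3.1851 g.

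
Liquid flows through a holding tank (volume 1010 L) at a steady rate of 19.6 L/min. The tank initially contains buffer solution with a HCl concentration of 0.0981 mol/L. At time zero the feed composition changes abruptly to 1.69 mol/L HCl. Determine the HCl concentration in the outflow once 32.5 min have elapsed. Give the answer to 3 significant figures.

0.843 mol/L

Mass balance on the solute (V constant): V dC/dt = Q(C_in − C).
Time constant τ = V/Q = 1010/19.6 = 51.531 min.
This is linear first-order; C(t) = C_in + (C₀ − C_in) e^(−t/τ).
C(32.5) = 1.69 + (0.0981 − 1.69)·e^(−32.5/51.531) = 1.69 + (-1.5919)·0.53222 = 0.84275 mol/L.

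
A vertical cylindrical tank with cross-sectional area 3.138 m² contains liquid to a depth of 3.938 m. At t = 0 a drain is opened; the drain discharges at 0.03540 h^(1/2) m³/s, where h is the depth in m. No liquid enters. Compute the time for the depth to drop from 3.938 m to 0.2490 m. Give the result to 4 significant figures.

263.4 s

A dh/dt = −Q_out = −0.03540 √h.
This is separable: 2 d(√h)/dt = −0.03540/A, so √h = √h₀ − (0.03540/(2A)) t.
t = 2A(√h₀ − √h)/0.03540 = 2·3.138·(√3.938 − √0.2490)/0.03540
  = 6.27600 × (1.98444 − 0.498999) / 0.03540 = 263.351 s.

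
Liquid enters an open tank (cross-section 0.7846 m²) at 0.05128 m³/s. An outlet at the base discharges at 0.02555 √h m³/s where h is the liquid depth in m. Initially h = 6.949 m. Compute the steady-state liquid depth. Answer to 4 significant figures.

A dh/dt = Q_in − 0.02555 √h. Steady state requires inflow = outflow:
Q_in = 0.02555 √h_ss ⇒ √h_ss = 0.05128/0.02555 = 2.00705.
h_ss = 2.00705² = 4.02823 m. (Since h₀ = 6.949 m > h_ss, the level will fall toward this value.)

4.028 m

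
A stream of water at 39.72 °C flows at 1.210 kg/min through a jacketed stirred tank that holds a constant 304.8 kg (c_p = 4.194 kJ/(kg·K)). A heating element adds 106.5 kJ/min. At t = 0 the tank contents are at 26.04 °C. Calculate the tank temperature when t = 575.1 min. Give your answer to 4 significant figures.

57.17 °C

M c_p dT/dt = ṁ c_p (T_in − T) + Q̇.
τ = M/ṁ = 251.901 min; T_ss = T_in + Q̇/(ṁ c_p) = 39.72 + 106.5/(1.210·4.194) = 60.7063 °C.
This is linear first-order; T(t) = T_ss + (T₀ − T_ss) e^(−t/τ).
T(575.1) = 60.7063 + (-34.6663)·e^(−575.1/251.901) = 60.7063 + (-34.6663)·0.101974 = 57.1712 °C.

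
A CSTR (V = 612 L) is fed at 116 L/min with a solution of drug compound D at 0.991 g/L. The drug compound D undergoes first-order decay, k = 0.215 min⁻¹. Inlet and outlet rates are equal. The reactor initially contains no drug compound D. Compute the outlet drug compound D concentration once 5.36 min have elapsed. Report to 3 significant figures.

0.411 g/L

Accumulation = in − out − consumed: V dC/dt = Q C_in − Q C − k V C.
This is linear with rate a = Q/V + k = 0.40454 min⁻¹.
C_ss = Q C_in/(Q + kV) = 0.46432 g/L; C(t) = C_ss + (C₀ − C_ss) e^(−a t).
C(5.36) = 0.46432 + (-0.46432)·e^(−0.40454·5.36) = 0.46432 + (-0.46432)·0.11437 = 0.41122 g/L.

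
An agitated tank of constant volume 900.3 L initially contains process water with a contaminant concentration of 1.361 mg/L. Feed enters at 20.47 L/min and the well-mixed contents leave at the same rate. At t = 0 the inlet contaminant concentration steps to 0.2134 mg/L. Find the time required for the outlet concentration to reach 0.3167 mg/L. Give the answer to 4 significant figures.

Mass balance on the solute (V constant): V dC/dt = Q(C_in − C), so τ = V/Q = 43.9814 min.
C(t) = C_in + (C₀ − C_in) e^(−t/τ). Set C = 0.3167 and solve for t:
e^(−t/τ) = (C − C_in)/(C₀ − C_in) = (0.3167 − 0.2134)/(1.361 − 0.2134) = 0.0900139
t = −τ ln(…) = 43.9814 × 2.40779 = 105.898 min.

105.9 min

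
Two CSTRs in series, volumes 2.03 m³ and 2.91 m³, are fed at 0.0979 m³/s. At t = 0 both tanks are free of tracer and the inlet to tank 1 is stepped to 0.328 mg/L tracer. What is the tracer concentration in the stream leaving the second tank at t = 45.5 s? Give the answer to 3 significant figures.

0.178 mg/L

Time constants: τᵢ = Vᵢ/Q for each well-mixed tank.
τ₁ = 2.03/0.0979 = 20.735 s; τ₂ = 2.91/0.0979 = 29.724 s.
Tank 1: C₁ = C_in(1 − e^(−t/τ₁)). Tank 2 (τ₁ ≠ τ₂): C₂ = C_in[1 − (τ₁ e^(−t/τ₁) − τ₂ e^(−t/τ₂))/(τ₁ − τ₂)].
At t = 45.5: e^(−t/τ₁) = 0.11144, e^(−t/τ₂) = 0.21638.
C₂ = 0.328·[1 − (20.735·0.11144 − 29.724·0.21638)/(-8.9888)] = 0.328·0.54155 = 0.17763 mg/L.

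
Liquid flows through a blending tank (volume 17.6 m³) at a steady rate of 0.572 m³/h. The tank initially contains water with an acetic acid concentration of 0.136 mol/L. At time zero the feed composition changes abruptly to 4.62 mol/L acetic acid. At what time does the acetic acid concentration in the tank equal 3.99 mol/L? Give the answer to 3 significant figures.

Transient balance on the dissolved component: V dC/dt = Q(C_in − C), so τ = V/Q = 30.769 h.
C(t) = C_in + (C₀ − C_in) e^(−t/τ). Set C = 3.99 and solve for t:
e^(−t/τ) = (C − C_in)/(C₀ − C_in) = (3.99 − 4.62)/(0.136 − 4.62) = 0.14050
t = −τ ln(…) = 30.769 × 1.9626 = 60.386 h.

60.4 h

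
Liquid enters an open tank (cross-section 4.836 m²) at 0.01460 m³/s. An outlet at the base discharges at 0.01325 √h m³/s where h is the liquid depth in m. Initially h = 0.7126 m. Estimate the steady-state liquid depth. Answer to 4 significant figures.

1.214 m

Level balance: A dh/dt = 0.01460 − 0.01325 √h. Setting dh/dt = 0:
Q_in = 0.01325 √h_ss ⇒ √h_ss = 0.01460/0.01325 = 1.10189.
h_ss = 1.10189² = 1.21415 m. (Since h₀ = 0.7126 m < h_ss, the level will rise toward this value.)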